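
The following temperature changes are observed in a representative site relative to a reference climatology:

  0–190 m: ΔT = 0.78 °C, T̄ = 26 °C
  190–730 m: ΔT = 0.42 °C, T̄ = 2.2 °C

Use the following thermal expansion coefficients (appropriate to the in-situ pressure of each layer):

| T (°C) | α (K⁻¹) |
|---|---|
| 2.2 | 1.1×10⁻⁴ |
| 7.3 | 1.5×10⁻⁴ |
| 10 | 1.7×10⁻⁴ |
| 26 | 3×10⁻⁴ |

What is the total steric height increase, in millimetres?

69.4 mm

Layer 1 at 26 °C → α = 3×10⁻⁴ K⁻¹
Layer 2 at 2.2 °C → α = 1.1×10⁻⁴ K⁻¹
Layer 1: 3×10⁻⁴ × 0.78 × 190 = 0.04446 m
Layer 2: 0.42 × 1.1×10⁻⁴ × 540 = 0.024948 m
Δh = 0.04446 + 0.024948 = 0.069408 m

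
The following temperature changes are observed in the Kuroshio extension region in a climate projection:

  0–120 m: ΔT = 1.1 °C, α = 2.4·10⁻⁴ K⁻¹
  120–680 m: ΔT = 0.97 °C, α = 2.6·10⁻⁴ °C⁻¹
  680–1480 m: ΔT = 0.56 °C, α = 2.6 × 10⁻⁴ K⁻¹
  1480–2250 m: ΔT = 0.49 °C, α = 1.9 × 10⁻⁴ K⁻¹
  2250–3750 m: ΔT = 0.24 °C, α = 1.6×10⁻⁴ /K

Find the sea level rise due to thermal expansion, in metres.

Layer 1: 1.1 × 120 × 2.4×10⁻⁴ = 0.03168 m
2.6×10⁻⁴ × 560 × 0.97 = 0.141232 m
0.56 × 800 × 2.6×10⁻⁴ = 0.11648 m
Layer 4: 770 × 0.49 × 1.9×10⁻⁴ = 0.071687 m
Layer 5: 1500 × 0.24 × 1.6×10⁻⁴ = 0.05760 m
Δh = 0.03168 + 0.141232 + 0.11648 + 0.071687 + 0.05760 = 0.418679 m ≈ 0.42 m

0.42 m of thermosteric rise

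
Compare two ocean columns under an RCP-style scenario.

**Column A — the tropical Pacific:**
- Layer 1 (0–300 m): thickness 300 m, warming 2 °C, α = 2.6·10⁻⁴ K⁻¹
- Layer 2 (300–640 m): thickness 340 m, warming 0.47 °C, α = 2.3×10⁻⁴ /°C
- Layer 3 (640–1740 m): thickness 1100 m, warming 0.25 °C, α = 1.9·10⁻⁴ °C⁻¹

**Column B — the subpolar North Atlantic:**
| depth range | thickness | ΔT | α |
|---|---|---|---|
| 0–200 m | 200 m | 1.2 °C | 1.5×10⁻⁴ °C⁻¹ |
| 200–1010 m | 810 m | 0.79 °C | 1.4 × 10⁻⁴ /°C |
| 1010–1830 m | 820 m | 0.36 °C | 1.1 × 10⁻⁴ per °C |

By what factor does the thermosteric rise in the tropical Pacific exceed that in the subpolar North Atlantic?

A Layer 1: 300 × 2 × 2.6×10⁻⁴ = 0.15600 m
A 340 × 0.47 × 2.3×10⁻⁴ = 0.036754 m
A 640–1740 m: 0.25 × 1100 × 1.9×10⁻⁴ = 0.05225 m
A total: 0.245004 m
B Layer 1: 1.2 × 200 × 1.5×10⁻⁴ = 0.03600 m
B Layer 2: 0.79 × 810 × 1.4×10⁻⁴ = 0.089586 m
B 1010–1830 m: 820 × 1.1×10⁻⁴ × 0.36 = 0.032472 m
B total: 0.158058 m
Ratio: 0.245004 / 0.158058 ≈ 1.550

a factor of 1.6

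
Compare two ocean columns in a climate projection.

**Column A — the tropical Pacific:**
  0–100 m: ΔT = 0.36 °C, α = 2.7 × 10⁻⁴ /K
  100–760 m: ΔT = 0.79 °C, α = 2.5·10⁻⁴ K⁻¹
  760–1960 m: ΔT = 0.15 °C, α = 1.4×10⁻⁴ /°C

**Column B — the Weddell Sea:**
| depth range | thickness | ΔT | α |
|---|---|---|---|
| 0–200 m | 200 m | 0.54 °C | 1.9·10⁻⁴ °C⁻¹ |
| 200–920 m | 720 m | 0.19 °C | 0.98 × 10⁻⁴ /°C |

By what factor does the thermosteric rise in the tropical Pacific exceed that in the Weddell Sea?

a factor of 4.9

A Layer 1: 2.7×10⁻⁴ × 0.36 × 100 = 0.00972 m
A Layer 2: 660 × 2.5×10⁻⁴ × 0.79 = 0.13035 m
A Layer 3: 1.4×10⁻⁴ × 1200 × 0.15 = 0.02520 m
A total: 0.16527 m
B Layer 1: 1.9×10⁻⁴ × 200 × 0.54 = 0.02052 m
B Layer 2: 720 × 0.19 × 0.98×10⁻⁴ = 0.0134064 m
B total: 0.0339264 m
Ratio: 0.16527 / 0.0339264 ≈ 4.871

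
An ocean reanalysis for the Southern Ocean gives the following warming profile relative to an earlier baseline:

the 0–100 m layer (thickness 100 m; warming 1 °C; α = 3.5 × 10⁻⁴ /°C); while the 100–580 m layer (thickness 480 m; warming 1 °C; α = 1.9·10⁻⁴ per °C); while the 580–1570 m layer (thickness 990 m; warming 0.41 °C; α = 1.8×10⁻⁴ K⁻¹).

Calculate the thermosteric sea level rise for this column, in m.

about 0.199 m

Layer 1: 1 × 100 × 3.5×10⁻⁴ = 0.03500 m
100–580 m: 1 × 480 × 1.9×10⁻⁴ = 0.09120 m
580–1570 m: 1.8×10⁻⁴ × 0.41 × 990 = 0.073062 m
Δh = 0.03500 + 0.09120 + 0.073062 = 0.199262 m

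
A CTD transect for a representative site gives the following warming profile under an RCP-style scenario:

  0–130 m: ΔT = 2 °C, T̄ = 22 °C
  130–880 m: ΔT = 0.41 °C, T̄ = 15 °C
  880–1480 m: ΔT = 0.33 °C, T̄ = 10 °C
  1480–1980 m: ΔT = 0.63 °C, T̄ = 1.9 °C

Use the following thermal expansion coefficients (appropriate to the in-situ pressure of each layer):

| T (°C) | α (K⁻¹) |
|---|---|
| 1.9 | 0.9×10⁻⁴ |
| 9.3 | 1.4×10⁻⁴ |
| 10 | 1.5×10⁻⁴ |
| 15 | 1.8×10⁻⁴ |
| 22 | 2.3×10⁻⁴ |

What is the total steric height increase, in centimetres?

Layer 1 at 22 °C → α = 2.3×10⁻⁴ K⁻¹
Layer 2 at 15 °C → α = 1.8×10⁻⁴ K⁻¹
Layer 3 at 10 °C → α = 1.5×10⁻⁴ K⁻¹
Layer 4 at 1.9 °C → α = 0.9×10⁻⁴ K⁻¹
Layer 1: 130 × 2.3×10⁻⁴ × 2 = 0.05980 m
1.8×10⁻⁴ × 750 × 0.41 = 0.05535 m
Layer 3: 0.33 × 600 × 1.5×10⁻⁴ = 0.02970 m
500 × 0.9×10⁻⁴ × 0.63 = 0.02835 m
Δh = 0.05980 + 0.05535 + 0.02970 + 0.02835 = 0.17320 m

Δh = 17 cm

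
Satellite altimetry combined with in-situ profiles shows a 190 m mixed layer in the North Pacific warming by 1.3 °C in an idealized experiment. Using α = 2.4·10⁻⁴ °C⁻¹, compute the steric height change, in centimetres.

about 5.9 cm

Δh = αΔT·H = 2.4×10⁻⁴ × 1.3 × 190 = 0.05928 m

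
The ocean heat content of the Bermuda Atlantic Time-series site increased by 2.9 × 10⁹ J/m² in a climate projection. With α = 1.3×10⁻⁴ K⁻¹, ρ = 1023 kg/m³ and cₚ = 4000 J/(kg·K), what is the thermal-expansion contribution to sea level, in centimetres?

Δh ≈ 9.21 cm

Δh = αQ/(ρcₚ) = 1.3×10⁻⁴ × 2.9×10⁹ / (1023 × 4000) ≈ 0.092131 m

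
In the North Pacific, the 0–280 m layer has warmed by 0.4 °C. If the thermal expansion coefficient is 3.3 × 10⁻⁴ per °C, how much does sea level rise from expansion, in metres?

Δh = αΔT·H = 3.3×10⁻⁴ × 0.4 × 280 = 0.03696 m

Δh = 0.0370 m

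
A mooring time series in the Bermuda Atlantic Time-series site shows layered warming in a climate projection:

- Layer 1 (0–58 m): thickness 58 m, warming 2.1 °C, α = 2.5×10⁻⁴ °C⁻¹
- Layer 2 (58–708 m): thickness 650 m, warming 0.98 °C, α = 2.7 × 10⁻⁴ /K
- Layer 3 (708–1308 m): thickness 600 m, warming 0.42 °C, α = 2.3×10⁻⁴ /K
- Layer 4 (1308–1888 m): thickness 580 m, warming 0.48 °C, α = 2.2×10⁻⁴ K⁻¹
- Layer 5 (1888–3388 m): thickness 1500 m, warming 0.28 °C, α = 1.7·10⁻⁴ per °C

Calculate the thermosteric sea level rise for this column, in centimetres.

about 39 cm

0–58 m: 2.1 × 58 × 2.5×10⁻⁴ = 0.03045 m
58–708 m: 2.7×10⁻⁴ × 0.98 × 650 = 0.17199 m
600 × 2.3×10⁻⁴ × 0.42 = 0.05796 m
1308–1888 m: 0.48 × 580 × 2.2×10⁻⁴ = 0.061248 m
1888–3388 m: 0.28 × 1500 × 1.7×10⁻⁴ = 0.07140 m
Δh = 0.03045 + 0.17199 + 0.05796 + 0.061248 + 0.07140 = 0.393048 m ≈ 39 cm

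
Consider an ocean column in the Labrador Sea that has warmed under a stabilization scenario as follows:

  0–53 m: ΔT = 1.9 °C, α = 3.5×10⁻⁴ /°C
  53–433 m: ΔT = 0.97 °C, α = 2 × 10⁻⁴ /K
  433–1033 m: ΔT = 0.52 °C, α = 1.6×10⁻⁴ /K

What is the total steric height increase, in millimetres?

Δh = 159 mm

53 × 3.5×10⁻⁴ × 1.9 = 0.035245 m
Layer 2: 380 × 0.97 × 2×10⁻⁴ = 0.07372 m
433–1033 m: 0.52 × 1.6×10⁻⁴ × 600 = 0.04992 m
Δh = 0.035245 + 0.07372 + 0.04992 = 0.158885 m ≈ 159 mm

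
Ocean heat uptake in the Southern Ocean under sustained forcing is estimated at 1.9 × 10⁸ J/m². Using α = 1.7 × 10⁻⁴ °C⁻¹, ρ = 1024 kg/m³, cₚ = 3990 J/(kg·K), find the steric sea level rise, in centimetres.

0.79 cm

Δh = αQ/(ρcₚ) = 1.7×10⁻⁴ × 1.9×10⁸ / (1024 × 3990) ≈ 0.0079055 m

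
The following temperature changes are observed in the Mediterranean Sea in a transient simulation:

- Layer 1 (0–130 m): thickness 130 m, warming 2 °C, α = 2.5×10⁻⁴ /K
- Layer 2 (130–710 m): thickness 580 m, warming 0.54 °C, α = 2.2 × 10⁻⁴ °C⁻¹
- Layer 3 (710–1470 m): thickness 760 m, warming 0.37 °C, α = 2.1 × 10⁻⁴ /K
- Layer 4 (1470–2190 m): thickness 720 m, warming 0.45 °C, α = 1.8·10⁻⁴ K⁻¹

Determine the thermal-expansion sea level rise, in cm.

Layer 1: 2.5×10⁻⁴ × 130 × 2 = 0.06500 m
580 × 2.2×10⁻⁴ × 0.54 = 0.068904 m
710–1470 m: 760 × 0.37 × 2.1×10⁻⁴ = 0.059052 m
720 × 0.45 × 1.8×10⁻⁴ = 0.05832 m
Δh = 0.06500 + 0.068904 + 0.059052 + 0.05832 = 0.251276 m

25.1 cm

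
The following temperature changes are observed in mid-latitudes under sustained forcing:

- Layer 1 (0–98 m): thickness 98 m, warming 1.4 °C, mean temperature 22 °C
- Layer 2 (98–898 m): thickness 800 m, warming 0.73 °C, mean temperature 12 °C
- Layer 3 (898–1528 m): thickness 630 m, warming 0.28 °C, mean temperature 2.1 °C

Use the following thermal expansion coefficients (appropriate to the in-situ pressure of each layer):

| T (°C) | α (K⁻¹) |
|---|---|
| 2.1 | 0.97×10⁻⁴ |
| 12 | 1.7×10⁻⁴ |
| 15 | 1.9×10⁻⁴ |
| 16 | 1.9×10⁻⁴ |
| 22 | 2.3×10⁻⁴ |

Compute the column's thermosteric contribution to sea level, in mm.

Layer 1 at 22 °C → α = 2.3×10⁻⁴ K⁻¹
Layer 2 at 12 °C → α = 1.7×10⁻⁴ K⁻¹
Layer 3 at 2.1 °C → α = 0.97×10⁻⁴ K⁻¹
2.3×10⁻⁴ × 1.4 × 98 = 0.031556 m
800 × 0.73 × 1.7×10⁻⁴ = 0.09928 m
630 × 0.28 × 0.97×10⁻⁴ = 0.0171108 m
Δh = 0.031556 + 0.09928 + 0.0171108 = 0.1479468 m ≈ 150 mm

Δh ≈ 150 mm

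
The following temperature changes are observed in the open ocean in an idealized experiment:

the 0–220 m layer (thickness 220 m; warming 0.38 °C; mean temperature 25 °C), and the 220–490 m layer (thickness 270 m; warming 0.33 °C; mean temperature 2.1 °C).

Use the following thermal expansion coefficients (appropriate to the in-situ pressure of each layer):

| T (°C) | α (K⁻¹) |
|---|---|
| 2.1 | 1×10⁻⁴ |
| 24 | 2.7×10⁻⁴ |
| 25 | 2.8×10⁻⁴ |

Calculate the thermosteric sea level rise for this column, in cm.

3.23 cm of thermosteric rise

Layer 1 at 25 °C → α = 2.8×10⁻⁴ K⁻¹
Layer 2 at 2.1 °C → α = 1×10⁻⁴ K⁻¹
220 × 0.38 × 2.8×10⁻⁴ = 0.023408 m
220–490 m: 1×10⁻⁴ × 270 × 0.33 = 0.00891 m
Δh = 0.023408 + 0.00891 = 0.032318 m ≈ 3.23 cm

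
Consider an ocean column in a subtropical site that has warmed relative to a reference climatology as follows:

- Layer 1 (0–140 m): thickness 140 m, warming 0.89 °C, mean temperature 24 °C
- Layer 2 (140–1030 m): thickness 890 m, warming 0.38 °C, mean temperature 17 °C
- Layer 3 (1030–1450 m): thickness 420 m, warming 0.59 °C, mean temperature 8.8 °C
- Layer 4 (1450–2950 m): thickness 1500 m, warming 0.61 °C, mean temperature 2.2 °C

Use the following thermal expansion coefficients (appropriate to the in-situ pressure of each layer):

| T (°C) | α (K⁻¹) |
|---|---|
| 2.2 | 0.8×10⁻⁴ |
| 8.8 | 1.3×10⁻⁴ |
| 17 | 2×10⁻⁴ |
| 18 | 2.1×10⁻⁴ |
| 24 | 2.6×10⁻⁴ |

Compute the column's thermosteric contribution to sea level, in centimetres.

about 20.5 cm

Layer 1 at 24 °C → α = 2.6×10⁻⁴ K⁻¹
Layer 2 at 17 °C → α = 2×10⁻⁴ K⁻¹
Layer 3 at 8.8 °C → α = 1.3×10⁻⁴ K⁻¹
Layer 4 at 2.2 °C → α = 0.8×10⁻⁴ K⁻¹
0–140 m: 0.89 × 2.6×10⁻⁴ × 140 = 0.032396 m
140–1030 m: 0.38 × 890 × 2×10⁻⁴ = 0.06764 m
Layer 3: 420 × 0.59 × 1.3×10⁻⁴ = 0.032214 m
Layer 4: 0.61 × 0.8×10⁻⁴ × 1500 = 0.07320 m
Δh = 0.032396 + 0.06764 + 0.032214 + 0.07320 = 0.20545 m ≈ 20.5 cm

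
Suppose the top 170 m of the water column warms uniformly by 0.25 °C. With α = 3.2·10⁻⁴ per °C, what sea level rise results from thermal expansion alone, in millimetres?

Δh ≈ 13.6 mm

Δh = αΔT·H = 3.2×10⁻⁴ × 0.25 × 170 = 0.01360 m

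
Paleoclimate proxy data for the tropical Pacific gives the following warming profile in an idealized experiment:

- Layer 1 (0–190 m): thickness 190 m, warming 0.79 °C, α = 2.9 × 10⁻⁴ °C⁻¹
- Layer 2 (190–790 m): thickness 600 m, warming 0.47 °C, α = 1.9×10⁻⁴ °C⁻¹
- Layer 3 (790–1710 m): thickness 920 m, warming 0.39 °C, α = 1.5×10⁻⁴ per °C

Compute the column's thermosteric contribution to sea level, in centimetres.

15.1 cm

0–190 m: 190 × 0.79 × 2.9×10⁻⁴ = 0.043529 m
1.9×10⁻⁴ × 600 × 0.47 = 0.05358 m
790–1710 m: 1.5×10⁻⁴ × 0.39 × 920 = 0.05382 m
Δh = 0.043529 + 0.05358 + 0.05382 = 0.150929 m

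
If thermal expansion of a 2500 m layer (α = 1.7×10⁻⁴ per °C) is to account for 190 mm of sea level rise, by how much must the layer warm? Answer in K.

0.447 K

ΔT = Δh/(αH) = 0.19 / (1.7×10⁻⁴ × 2500) ≈ 0.4471 K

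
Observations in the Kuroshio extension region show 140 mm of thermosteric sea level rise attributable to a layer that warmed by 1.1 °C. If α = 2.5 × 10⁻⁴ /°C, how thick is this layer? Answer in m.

510 m

H = Δh/(αΔT) = 0.14 / (2.5×10⁻⁴ × 1.1) ≈ 509.1 m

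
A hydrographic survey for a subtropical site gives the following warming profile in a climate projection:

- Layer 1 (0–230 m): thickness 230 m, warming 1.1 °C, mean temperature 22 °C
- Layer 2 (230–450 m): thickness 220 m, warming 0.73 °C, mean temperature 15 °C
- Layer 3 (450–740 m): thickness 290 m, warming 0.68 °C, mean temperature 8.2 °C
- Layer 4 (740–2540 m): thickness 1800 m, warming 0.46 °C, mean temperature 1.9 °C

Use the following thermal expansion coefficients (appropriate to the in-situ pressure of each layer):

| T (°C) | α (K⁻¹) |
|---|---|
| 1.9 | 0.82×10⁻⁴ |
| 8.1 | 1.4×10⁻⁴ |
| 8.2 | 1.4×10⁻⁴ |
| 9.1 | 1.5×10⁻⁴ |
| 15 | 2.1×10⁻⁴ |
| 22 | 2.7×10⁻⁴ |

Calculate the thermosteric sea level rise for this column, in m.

Layer 1 at 22 °C → α = 2.7×10⁻⁴ K⁻¹
Layer 2 at 15 °C → α = 2.1×10⁻⁴ K⁻¹
Layer 3 at 8.2 °C → α = 1.4×10⁻⁴ K⁻¹
Layer 4 at 1.9 °C → α = 0.82×10⁻⁴ K⁻¹
Layer 1: 230 × 1.1 × 2.7×10⁻⁴ = 0.06831 m
Layer 2: 0.73 × 2.1×10⁻⁴ × 220 = 0.033726 m
450–740 m: 1.4×10⁻⁴ × 0.68 × 290 = 0.027608 m
0.82×10⁻⁴ × 0.46 × 1800 = 0.067896 m
Δh = 0.06831 + 0.033726 + 0.027608 + 0.067896 = 0.19754 m

0.198 m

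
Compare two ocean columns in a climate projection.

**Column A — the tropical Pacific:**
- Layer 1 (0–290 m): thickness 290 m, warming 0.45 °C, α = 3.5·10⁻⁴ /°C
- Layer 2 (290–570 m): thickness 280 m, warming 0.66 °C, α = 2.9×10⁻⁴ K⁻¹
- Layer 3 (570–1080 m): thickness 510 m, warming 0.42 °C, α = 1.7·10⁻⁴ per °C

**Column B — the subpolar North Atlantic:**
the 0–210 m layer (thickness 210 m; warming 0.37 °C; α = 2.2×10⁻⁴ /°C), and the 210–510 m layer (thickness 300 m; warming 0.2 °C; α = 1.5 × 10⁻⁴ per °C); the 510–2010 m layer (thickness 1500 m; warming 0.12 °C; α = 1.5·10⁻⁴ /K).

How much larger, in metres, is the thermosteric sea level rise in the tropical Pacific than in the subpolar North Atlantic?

0.083 m

A 0–290 m: 0.45 × 290 × 3.5×10⁻⁴ = 0.045675 m
A 290–570 m: 0.66 × 2.9×10⁻⁴ × 280 = 0.053592 m
A 570–1080 m: 510 × 1.7×10⁻⁴ × 0.42 = 0.036414 m
A total: 0.135681 m
B 0.37 × 2.2×10⁻⁴ × 210 = 0.017094 m
B Layer 2: 0.2 × 300 × 1.5×10⁻⁴ = 0.00900 m
B Layer 3: 1.5×10⁻⁴ × 1500 × 0.12 = 0.02700 m
B total: 0.053094 m
Difference: 0.135681 − 0.053094 = 0.082587 m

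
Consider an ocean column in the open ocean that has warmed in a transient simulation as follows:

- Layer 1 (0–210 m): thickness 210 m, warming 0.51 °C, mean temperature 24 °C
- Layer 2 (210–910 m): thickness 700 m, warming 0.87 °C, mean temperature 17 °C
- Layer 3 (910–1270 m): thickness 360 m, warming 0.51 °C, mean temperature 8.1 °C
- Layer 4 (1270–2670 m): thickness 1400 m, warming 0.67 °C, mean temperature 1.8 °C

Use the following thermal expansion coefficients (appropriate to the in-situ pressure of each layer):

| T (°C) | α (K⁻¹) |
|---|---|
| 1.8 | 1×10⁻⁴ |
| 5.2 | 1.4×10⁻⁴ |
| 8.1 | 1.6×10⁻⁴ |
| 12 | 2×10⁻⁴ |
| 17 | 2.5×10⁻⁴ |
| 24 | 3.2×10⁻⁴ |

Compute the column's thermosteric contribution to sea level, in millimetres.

Layer 1 at 24 °C → α = 3.2×10⁻⁴ K⁻¹
Layer 2 at 17 °C → α = 2.5×10⁻⁴ K⁻¹
Layer 3 at 8.1 °C → α = 1.6×10⁻⁴ K⁻¹
Layer 4 at 1.8 °C → α = 1×10⁻⁴ K⁻¹
210 × 3.2×10⁻⁴ × 0.51 = 0.034272 m
210–910 m: 2.5×10⁻⁴ × 0.87 × 700 = 0.15225 m
910–1270 m: 360 × 0.51 × 1.6×10⁻⁴ = 0.029376 m
1270–2670 m: 1×10⁻⁴ × 1400 × 0.67 = 0.09380 m
Δh = 0.034272 + 0.15225 + 0.029376 + 0.09380 = 0.309698 m

Δh ≈ 310 mm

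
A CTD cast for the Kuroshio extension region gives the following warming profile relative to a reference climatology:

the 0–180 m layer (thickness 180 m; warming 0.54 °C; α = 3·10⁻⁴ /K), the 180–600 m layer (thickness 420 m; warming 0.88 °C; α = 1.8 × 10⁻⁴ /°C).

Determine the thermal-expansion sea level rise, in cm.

Δh = 9.6 cm

180 × 3×10⁻⁴ × 0.54 = 0.02916 m
Layer 2: 1.8×10⁻⁴ × 0.88 × 420 = 0.066528 m
Δh = 0.02916 + 0.066528 = 0.095688 m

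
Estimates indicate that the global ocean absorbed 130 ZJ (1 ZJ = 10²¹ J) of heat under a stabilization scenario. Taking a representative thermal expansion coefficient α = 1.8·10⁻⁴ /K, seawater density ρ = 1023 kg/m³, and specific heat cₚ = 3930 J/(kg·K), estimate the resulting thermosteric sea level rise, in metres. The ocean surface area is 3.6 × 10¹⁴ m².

Δh = 0.0162 m

Per unit area: Q = 130×10²¹ / (3.6×10¹⁴) ≈ 3.611×10⁸ J/m²
Δh = αQ/(ρcₚ) = 1.8×10⁻⁴ × 3.611×10⁸ / (1023 × 3930) ≈ 0.016167 m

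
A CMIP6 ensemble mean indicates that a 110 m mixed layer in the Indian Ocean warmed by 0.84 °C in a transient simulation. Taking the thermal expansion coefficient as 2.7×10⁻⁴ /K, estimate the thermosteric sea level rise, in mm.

24.9 mm of thermosteric rise

Δh = αΔT·H = 2.7×10⁻⁴ × 0.84 × 110 = 0.024948 m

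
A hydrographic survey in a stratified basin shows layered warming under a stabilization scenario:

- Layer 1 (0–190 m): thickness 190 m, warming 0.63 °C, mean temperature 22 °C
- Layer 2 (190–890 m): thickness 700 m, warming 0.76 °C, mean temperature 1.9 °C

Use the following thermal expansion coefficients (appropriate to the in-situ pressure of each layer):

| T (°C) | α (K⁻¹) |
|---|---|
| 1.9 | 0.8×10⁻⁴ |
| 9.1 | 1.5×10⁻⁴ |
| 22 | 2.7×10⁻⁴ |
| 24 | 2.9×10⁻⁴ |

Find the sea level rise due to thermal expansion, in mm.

Δh = 74.9 mm

Layer 1 at 22 °C → α = 2.7×10⁻⁴ K⁻¹
Layer 2 at 1.9 °C → α = 0.8×10⁻⁴ K⁻¹
2.7×10⁻⁴ × 0.63 × 190 = 0.032319 m
0.8×10⁻⁴ × 0.76 × 700 = 0.04256 m
Δh = 0.032319 + 0.04256 = 0.074879 m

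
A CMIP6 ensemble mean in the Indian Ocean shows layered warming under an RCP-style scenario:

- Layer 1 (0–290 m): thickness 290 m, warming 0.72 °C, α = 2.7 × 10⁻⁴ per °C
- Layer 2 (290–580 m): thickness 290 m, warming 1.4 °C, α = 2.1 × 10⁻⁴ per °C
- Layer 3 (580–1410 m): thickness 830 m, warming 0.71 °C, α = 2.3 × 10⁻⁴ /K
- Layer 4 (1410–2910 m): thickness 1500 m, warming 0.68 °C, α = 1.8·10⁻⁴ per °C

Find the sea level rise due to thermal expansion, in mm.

Δh = 460 mm

Layer 1: 0.72 × 2.7×10⁻⁴ × 290 = 0.056376 m
Layer 2: 290 × 1.4 × 2.1×10⁻⁴ = 0.08526 m
580–1410 m: 2.3×10⁻⁴ × 830 × 0.71 = 0.135539 m
1410–2910 m: 1500 × 0.68 × 1.8×10⁻⁴ = 0.18360 m
Δh = 0.056376 + 0.08526 + 0.135539 + 0.18360 = 0.460775 m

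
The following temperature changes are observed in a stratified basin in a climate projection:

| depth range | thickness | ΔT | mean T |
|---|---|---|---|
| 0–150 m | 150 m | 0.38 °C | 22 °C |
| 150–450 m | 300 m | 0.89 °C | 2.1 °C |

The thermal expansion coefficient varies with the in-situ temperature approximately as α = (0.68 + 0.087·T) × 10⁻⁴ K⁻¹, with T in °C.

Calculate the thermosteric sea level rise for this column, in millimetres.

37.8 mm

Layer 1: α = (0.68 + 0.087×22)×10⁻⁴ = 2.594×10⁻⁴ K⁻¹
Layer 2: α = (0.68 + 0.087×2.1)×10⁻⁴ = 0.8627×10⁻⁴ K⁻¹
150 × 0.38 × 2.594×10⁻⁴ = 0.0147858 m
150–450 m: 0.89 × 0.8627×10⁻⁴ × 300 = 0.02303409 m
Δh = 0.0147858 + 0.02303409 = 0.03781989 m ≈ 37.8 mm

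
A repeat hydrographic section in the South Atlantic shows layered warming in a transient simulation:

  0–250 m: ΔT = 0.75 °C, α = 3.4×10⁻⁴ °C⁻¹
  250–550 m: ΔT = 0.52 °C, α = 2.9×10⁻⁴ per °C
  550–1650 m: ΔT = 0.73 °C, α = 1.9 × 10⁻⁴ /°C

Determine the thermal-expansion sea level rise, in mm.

0–250 m: 0.75 × 3.4×10⁻⁴ × 250 = 0.06375 m
300 × 2.9×10⁻⁴ × 0.52 = 0.04524 m
Layer 3: 0.73 × 1100 × 1.9×10⁻⁴ = 0.15257 m
Δh = 0.06375 + 0.04524 + 0.15257 = 0.26156 m

about 260 mm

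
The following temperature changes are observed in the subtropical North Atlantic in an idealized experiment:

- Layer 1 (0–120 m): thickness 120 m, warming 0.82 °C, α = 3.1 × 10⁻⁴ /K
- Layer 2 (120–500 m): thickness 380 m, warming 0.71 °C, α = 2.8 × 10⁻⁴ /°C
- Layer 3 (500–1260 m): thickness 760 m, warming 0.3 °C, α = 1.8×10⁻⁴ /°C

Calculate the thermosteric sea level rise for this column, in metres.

0–120 m: 3.1×10⁻⁴ × 120 × 0.82 = 0.030504 m
Layer 2: 2.8×10⁻⁴ × 380 × 0.71 = 0.075544 m
500–1260 m: 760 × 1.8×10⁻⁴ × 0.3 = 0.04104 m
Δh = 0.030504 + 0.075544 + 0.04104 = 0.147088 m

about 0.147 m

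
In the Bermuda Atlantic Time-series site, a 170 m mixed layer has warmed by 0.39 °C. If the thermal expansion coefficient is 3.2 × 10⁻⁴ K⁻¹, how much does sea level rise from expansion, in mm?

Δh = αΔT·H = 3.2×10⁻⁴ × 0.39 × 170 = 0.021216 m

about 21 mm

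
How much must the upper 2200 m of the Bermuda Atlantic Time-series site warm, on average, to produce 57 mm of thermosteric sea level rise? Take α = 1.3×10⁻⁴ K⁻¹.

0.20 °C

ΔT = Δh/(αH) = 0.057 / (1.3×10⁻⁴ × 2200) ≈ 0.1993 °C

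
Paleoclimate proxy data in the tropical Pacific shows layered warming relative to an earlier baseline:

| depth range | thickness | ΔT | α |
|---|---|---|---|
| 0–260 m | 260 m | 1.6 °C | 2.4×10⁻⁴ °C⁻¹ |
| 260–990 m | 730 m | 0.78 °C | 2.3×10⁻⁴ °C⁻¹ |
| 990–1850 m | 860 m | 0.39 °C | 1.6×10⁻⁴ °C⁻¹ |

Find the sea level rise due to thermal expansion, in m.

Δh ≈ 0.284 m

0–260 m: 260 × 1.6 × 2.4×10⁻⁴ = 0.09984 m
260–990 m: 2.3×10⁻⁴ × 0.78 × 730 = 0.130962 m
Layer 3: 1.6×10⁻⁴ × 0.39 × 860 = 0.053664 m
Δh = 0.09984 + 0.130962 + 0.053664 = 0.284466 m ≈ 0.284 m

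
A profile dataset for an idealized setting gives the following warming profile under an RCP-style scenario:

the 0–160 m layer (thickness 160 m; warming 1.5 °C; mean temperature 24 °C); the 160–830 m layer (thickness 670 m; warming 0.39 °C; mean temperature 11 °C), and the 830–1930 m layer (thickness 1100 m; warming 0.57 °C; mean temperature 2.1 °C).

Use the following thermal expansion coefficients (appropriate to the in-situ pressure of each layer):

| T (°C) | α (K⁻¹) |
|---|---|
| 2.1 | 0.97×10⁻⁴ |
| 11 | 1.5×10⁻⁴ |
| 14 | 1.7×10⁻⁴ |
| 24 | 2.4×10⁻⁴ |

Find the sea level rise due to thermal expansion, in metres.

0.16 m of thermosteric rise

Layer 1 at 24 °C → α = 2.4×10⁻⁴ K⁻¹
Layer 2 at 11 °C → α = 1.5×10⁻⁴ K⁻¹
Layer 3 at 2.1 °C → α = 0.97×10⁻⁴ K⁻¹
0–160 m: 2.4×10⁻⁴ × 1.5 × 160 = 0.05760 m
160–830 m: 0.39 × 1.5×10⁻⁴ × 670 = 0.039195 m
0.57 × 1100 × 0.97×10⁻⁴ = 0.060819 m
Δh = 0.05760 + 0.039195 + 0.060819 = 0.157614 m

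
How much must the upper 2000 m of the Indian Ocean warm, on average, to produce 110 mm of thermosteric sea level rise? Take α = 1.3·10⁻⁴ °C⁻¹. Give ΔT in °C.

about 0.42 °C

ΔT = Δh/(αH) = 0.11 / (1.3×10⁻⁴ × 2000) ≈ 0.4231 °C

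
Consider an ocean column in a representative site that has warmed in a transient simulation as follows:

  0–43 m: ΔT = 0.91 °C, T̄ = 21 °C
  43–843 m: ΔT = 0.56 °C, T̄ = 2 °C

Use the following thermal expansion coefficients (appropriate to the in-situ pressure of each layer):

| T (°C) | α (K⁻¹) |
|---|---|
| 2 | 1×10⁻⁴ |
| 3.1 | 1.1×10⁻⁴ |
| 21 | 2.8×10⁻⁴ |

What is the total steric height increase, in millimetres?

about 55.8 mm

Layer 1 at 21 °C → α = 2.8×10⁻⁴ K⁻¹
Layer 2 at 2 °C → α = 1×10⁻⁴ K⁻¹
0–43 m: 2.8×10⁻⁴ × 43 × 0.91 = 0.0109564 m
1×10⁻⁴ × 0.56 × 800 = 0.04480 m
Δh = 0.0109564 + 0.04480 = 0.0557564 m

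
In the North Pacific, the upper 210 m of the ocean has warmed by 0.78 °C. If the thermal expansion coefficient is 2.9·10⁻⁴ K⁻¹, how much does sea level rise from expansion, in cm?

Δh = αΔT·H = 2.9×10⁻⁴ × 0.78 × 210 = 0.047502 m

Δh = 4.8 cm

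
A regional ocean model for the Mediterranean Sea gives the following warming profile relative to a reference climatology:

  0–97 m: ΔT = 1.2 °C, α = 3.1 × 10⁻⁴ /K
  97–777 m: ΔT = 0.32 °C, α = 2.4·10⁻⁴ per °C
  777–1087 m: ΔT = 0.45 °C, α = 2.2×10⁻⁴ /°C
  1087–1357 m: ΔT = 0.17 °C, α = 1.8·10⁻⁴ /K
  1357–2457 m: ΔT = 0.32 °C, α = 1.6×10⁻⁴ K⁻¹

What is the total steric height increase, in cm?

1.2 × 3.1×10⁻⁴ × 97 = 0.036084 m
Layer 2: 680 × 0.32 × 2.4×10⁻⁴ = 0.052224 m
777–1087 m: 2.2×10⁻⁴ × 310 × 0.45 = 0.03069 m
1087–1357 m: 270 × 0.17 × 1.8×10⁻⁴ = 0.008262 m
0.32 × 1.6×10⁻⁴ × 1100 = 0.05632 m
Δh = 0.036084 + 0.052224 + 0.03069 + 0.008262 + 0.05632 = 0.18358 m ≈ 18 cm

18 cm of thermosteric rise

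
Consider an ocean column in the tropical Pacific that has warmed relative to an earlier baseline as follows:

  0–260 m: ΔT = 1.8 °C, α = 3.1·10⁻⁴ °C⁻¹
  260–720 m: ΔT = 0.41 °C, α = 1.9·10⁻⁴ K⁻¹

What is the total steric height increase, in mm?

0–260 m: 260 × 1.8 × 3.1×10⁻⁴ = 0.14508 m
0.41 × 460 × 1.9×10⁻⁴ = 0.035834 m
Δh = 0.14508 + 0.035834 = 0.180914 m ≈ 180 mm

180 mm of thermosteric rise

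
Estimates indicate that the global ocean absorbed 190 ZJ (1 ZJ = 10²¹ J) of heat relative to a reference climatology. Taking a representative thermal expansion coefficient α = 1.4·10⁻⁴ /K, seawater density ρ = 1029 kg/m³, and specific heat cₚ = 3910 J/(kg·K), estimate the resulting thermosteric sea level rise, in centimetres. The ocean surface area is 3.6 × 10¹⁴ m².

Per unit area: Q = 190×10²¹ / (3.6×10¹⁴) ≈ 5.278×10⁸ J/m²
Δh = αQ/(ρcₚ) = 1.4×10⁻⁴ × 5.278×10⁸ / (1029 × 3910) ≈ 0.018366 m

1.8 cm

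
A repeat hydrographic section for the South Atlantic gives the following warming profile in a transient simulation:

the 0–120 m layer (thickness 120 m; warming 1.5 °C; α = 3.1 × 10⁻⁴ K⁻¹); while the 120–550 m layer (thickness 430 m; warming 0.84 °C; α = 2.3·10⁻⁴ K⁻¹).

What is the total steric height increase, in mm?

about 140 mm

0–120 m: 3.1×10⁻⁴ × 120 × 1.5 = 0.05580 m
430 × 2.3×10⁻⁴ × 0.84 = 0.083076 m
Δh = 0.05580 + 0.083076 = 0.138876 m ≈ 140 mm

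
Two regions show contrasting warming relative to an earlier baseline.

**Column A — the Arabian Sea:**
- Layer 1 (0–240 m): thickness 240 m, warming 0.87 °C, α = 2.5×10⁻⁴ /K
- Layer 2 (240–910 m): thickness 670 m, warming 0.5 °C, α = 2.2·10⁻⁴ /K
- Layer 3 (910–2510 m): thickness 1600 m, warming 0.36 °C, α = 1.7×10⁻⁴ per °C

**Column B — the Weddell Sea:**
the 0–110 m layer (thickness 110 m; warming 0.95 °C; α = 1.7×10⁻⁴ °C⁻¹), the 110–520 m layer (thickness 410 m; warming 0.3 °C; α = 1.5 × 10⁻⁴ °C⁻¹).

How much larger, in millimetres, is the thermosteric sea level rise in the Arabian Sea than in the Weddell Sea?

190 mm larger

A 0–240 m: 240 × 0.87 × 2.5×10⁻⁴ = 0.05220 m
A 240–910 m: 0.5 × 2.2×10⁻⁴ × 670 = 0.07370 m
A 1.7×10⁻⁴ × 1600 × 0.36 = 0.09792 m
A total: 0.22382 m
B Layer 1: 1.7×10⁻⁴ × 0.95 × 110 = 0.017765 m
B 0.3 × 1.5×10⁻⁴ × 410 = 0.01845 m
B total: 0.036215 m
Difference: 0.22382 − 0.036215 = 0.187605 m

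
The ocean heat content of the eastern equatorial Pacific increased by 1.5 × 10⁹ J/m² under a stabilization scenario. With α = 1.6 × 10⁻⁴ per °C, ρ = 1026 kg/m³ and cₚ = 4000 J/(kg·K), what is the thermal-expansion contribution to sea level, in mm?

Δh = 58.5 mm

Δh = αQ/(ρcₚ) = 1.6×10⁻⁴ × 1.5×10⁹ / (1026 × 4000) ≈ 0.05848 m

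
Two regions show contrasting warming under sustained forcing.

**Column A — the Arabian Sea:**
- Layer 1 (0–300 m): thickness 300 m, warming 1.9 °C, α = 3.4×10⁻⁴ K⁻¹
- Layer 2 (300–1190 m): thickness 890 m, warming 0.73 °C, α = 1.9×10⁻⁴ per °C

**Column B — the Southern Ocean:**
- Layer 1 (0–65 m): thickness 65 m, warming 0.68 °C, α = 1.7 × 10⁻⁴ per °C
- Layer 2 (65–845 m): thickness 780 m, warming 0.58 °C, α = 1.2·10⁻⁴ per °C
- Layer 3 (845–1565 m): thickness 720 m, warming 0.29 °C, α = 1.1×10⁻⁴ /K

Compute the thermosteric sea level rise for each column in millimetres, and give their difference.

A 0–300 m: 300 × 3.4×10⁻⁴ × 1.9 = 0.19380 m
A 1.9×10⁻⁴ × 890 × 0.73 = 0.123443 m
A total: 0.317243 m
B 0–65 m: 1.7×10⁻⁴ × 0.68 × 65 = 0.007514 m
B 780 × 0.58 × 1.2×10⁻⁴ = 0.054288 m
B 845–1565 m: 720 × 0.29 × 1.1×10⁻⁴ = 0.022968 m
B total: 0.08477 m
Difference: 0.317243 − 0.08477 = 0.232473 m

Δh_A ≈ 320 mm, Δh_B ≈ 85 mm; difference ≈ 230 mm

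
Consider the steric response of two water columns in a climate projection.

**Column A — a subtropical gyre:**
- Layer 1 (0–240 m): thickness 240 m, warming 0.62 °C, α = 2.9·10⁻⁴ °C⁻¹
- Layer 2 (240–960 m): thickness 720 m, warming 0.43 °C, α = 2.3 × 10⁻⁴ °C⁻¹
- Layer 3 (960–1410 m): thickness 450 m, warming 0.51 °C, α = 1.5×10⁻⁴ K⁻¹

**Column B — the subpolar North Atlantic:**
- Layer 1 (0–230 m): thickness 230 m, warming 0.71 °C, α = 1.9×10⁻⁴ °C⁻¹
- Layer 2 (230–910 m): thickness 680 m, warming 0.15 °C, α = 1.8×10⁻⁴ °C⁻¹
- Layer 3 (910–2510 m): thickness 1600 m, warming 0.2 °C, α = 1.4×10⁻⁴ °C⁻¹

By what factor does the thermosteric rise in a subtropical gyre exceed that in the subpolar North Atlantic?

1.6

A 0–240 m: 240 × 0.62 × 2.9×10⁻⁴ = 0.043152 m
A Layer 2: 720 × 0.43 × 2.3×10⁻⁴ = 0.071208 m
A Layer 3: 1.5×10⁻⁴ × 0.51 × 450 = 0.034425 m
A total: 0.148785 m
B Layer 1: 1.9×10⁻⁴ × 0.71 × 230 = 0.031027 m
B 230–910 m: 0.15 × 1.8×10⁻⁴ × 680 = 0.01836 m
B Layer 3: 1.4×10⁻⁴ × 0.2 × 1600 = 0.04480 m
B total: 0.094187 m
Ratio: 0.148785 / 0.094187 ≈ 1.580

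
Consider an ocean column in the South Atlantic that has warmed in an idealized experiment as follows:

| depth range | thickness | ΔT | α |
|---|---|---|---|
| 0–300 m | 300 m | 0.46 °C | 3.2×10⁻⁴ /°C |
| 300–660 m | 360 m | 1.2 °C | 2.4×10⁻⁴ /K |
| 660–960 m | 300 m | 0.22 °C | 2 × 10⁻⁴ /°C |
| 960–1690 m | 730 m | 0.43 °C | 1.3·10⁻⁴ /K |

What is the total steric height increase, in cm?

about 20.2 cm

0.46 × 300 × 3.2×10⁻⁴ = 0.04416 m
300–660 m: 1.2 × 360 × 2.4×10⁻⁴ = 0.10368 m
660–960 m: 0.22 × 300 × 2×10⁻⁴ = 0.01320 m
960–1690 m: 1.3×10⁻⁴ × 730 × 0.43 = 0.040807 m
Δh = 0.04416 + 0.10368 + 0.01320 + 0.040807 = 0.201847 m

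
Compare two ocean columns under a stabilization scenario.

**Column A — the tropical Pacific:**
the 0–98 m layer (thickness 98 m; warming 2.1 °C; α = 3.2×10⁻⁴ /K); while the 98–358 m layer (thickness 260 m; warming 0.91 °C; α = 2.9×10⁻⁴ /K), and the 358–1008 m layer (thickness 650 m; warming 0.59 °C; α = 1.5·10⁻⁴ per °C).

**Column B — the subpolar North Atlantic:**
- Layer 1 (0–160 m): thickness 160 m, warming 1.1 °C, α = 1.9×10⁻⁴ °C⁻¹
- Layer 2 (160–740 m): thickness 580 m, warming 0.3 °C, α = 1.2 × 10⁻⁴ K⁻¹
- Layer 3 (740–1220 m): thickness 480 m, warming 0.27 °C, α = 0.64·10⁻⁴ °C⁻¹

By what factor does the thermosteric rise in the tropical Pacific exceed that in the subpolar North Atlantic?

A 98 × 2.1 × 3.2×10⁻⁴ = 0.065856 m
A 98–358 m: 0.91 × 260 × 2.9×10⁻⁴ = 0.068614 m
A 358–1008 m: 1.5×10⁻⁴ × 0.59 × 650 = 0.057525 m
A total: 0.191995 m
B Layer 1: 1.1 × 160 × 1.9×10⁻⁴ = 0.03344 m
B 160–740 m: 580 × 1.2×10⁻⁴ × 0.3 = 0.02088 m
B 0.64×10⁻⁴ × 480 × 0.27 = 0.0082944 m
B total: 0.0626144 m
Ratio: 0.191995 / 0.0626144 ≈ 3.066

≈ 3.07×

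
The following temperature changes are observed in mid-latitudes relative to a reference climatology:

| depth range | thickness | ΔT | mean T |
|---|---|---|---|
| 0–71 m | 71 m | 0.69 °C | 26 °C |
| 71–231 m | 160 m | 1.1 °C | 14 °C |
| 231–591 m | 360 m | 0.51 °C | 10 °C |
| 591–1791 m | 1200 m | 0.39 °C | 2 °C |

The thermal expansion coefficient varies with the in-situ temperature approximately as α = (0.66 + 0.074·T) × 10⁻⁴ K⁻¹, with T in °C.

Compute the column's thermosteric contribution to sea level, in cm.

Layer 1: α = (0.66 + 0.074×26)×10⁻⁴ = 2.584×10⁻⁴ K⁻¹
Layer 2: α = (0.66 + 0.074×14)×10⁻⁴ = 1.696×10⁻⁴ K⁻¹
Layer 3: α = (0.66 + 0.074×10)×10⁻⁴ = 1.4×10⁻⁴ K⁻¹
Layer 4: α = (0.66 + 0.074×2)×10⁻⁴ = 0.808×10⁻⁴ K⁻¹
71 × 2.584×10⁻⁴ × 0.69 = 0.012659016 m
160 × 1.696×10⁻⁴ × 1.1 = 0.0298496 m
231–591 m: 1.4×10⁻⁴ × 360 × 0.51 = 0.025704 m
Layer 4: 0.808×10⁻⁴ × 0.39 × 1200 = 0.0378144 m
Δh = 0.012659016 + 0.0298496 + 0.025704 + 0.0378144 = 0.106027016 m

about 10.6 cm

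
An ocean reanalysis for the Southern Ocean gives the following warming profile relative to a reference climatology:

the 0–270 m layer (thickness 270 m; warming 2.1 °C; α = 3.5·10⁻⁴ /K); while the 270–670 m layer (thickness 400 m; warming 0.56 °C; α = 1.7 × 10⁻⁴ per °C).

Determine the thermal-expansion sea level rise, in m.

Layer 1: 270 × 2.1 × 3.5×10⁻⁴ = 0.19845 m
1.7×10⁻⁴ × 400 × 0.56 = 0.03808 m
Δh = 0.19845 + 0.03808 = 0.23653 m ≈ 0.237 m

0.237 m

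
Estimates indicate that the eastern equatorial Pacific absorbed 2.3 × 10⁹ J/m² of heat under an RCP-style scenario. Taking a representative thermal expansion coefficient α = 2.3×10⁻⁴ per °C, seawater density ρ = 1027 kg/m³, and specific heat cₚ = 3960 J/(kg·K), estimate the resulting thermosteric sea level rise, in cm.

Δh ≈ 13.0 cm

Δh = αQ/(ρcₚ) = 2.3×10⁻⁴ × 2.3×10⁹ / (1027 × 3960) ≈ 0.13007 m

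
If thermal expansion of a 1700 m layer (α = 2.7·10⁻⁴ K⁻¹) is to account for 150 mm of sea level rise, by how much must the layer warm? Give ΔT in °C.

0.327 °C

ΔT = Δh/(αH) = 0.15 / (2.7×10⁻⁴ × 1700) ≈ 0.3268 °C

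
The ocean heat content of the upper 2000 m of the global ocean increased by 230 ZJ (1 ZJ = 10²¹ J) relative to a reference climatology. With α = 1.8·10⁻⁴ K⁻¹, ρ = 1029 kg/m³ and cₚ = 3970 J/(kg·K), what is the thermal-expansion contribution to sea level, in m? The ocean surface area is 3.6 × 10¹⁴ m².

0.0282 m

Per unit area: Q = 230×10²¹ / (3.6×10¹⁴) ≈ 6.389×10⁸ J/m²
Δh = αQ/(ρcₚ) = 1.8×10⁻⁴ × 6.389×10⁸ / (1029 × 3970) ≈ 0.028151 m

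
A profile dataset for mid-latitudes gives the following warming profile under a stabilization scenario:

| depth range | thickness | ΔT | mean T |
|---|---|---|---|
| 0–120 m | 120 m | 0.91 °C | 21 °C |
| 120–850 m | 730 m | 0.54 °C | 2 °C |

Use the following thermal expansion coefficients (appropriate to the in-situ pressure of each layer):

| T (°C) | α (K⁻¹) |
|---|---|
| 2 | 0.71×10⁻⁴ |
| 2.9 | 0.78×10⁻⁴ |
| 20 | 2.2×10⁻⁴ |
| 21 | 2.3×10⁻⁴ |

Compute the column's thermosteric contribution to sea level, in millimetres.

53 mm of thermosteric rise

Layer 1 at 21 °C → α = 2.3×10⁻⁴ K⁻¹
Layer 2 at 2 °C → α = 0.71×10⁻⁴ K⁻¹
120 × 2.3×10⁻⁴ × 0.91 = 0.025116 m
730 × 0.71×10⁻⁴ × 0.54 = 0.0279882 m
Δh = 0.025116 + 0.0279882 = 0.0531042 m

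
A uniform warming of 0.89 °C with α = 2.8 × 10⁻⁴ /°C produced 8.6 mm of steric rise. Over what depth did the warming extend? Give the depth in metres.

H = Δh/(αΔT) = 0.0086 / (2.8×10⁻⁴ × 0.89) ≈ 34.51 m

34.5 m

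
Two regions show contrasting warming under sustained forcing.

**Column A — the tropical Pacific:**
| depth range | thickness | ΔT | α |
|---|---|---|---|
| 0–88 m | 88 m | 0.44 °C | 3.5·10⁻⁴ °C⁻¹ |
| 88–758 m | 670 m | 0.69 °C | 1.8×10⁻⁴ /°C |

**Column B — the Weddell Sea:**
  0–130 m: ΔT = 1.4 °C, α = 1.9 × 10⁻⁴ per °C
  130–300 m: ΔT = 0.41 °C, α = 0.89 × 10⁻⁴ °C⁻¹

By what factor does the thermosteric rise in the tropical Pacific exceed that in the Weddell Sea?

A 3.5×10⁻⁴ × 0.44 × 88 = 0.013552 m
A Layer 2: 1.8×10⁻⁴ × 670 × 0.69 = 0.083214 m
A total: 0.096766 m
B 0–130 m: 1.9×10⁻⁴ × 1.4 × 130 = 0.03458 m
B 130–300 m: 0.89×10⁻⁴ × 170 × 0.41 = 0.0062033 m
B total: 0.0407833 m
Ratio: 0.096766 / 0.0407833 ≈ 2.373

≈ 2.37×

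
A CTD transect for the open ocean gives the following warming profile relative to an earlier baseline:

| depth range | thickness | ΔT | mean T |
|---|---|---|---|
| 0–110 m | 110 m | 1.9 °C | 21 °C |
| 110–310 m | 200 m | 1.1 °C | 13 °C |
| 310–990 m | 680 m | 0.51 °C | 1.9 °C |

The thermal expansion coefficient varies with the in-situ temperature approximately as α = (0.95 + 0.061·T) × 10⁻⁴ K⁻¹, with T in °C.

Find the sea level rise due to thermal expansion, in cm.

Layer 1: α = (0.95 + 0.061×21)×10⁻⁴ = 2.231×10⁻⁴ K⁻¹
Layer 2: α = (0.95 + 0.061×13)×10⁻⁴ = 1.743×10⁻⁴ K⁻¹
Layer 3: α = (0.95 + 0.061×1.9)×10⁻⁴ = 1.0659×10⁻⁴ K⁻¹
0–110 m: 110 × 1.9 × 2.231×10⁻⁴ = 0.0466279 m
1.1 × 200 × 1.743×10⁻⁴ = 0.038346 m
310–990 m: 1.0659×10⁻⁴ × 680 × 0.51 = 0.036965412 m
Δh = 0.0466279 + 0.038346 + 0.036965412 = 0.121939312 m

Δh ≈ 12.2 cm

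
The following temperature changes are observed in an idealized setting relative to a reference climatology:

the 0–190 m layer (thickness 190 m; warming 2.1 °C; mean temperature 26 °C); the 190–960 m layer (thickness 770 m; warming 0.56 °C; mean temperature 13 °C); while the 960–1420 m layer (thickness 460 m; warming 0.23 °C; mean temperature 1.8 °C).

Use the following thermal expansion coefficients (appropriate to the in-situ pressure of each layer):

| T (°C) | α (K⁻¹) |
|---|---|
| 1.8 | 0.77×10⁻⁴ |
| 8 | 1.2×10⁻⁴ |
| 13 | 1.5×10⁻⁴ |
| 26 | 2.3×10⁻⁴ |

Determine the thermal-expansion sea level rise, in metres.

Layer 1 at 26 °C → α = 2.3×10⁻⁴ K⁻¹
Layer 2 at 13 °C → α = 1.5×10⁻⁴ K⁻¹
Layer 3 at 1.8 °C → α = 0.77×10⁻⁴ K⁻¹
Layer 1: 2.3×10⁻⁴ × 2.1 × 190 = 0.09177 m
190–960 m: 770 × 0.56 × 1.5×10⁻⁴ = 0.06468 m
960–1420 m: 460 × 0.77×10⁻⁴ × 0.23 = 0.0081466 m
Δh = 0.09177 + 0.06468 + 0.0081466 = 0.1645966 m ≈ 0.16 m

0.16 m of thermosteric rise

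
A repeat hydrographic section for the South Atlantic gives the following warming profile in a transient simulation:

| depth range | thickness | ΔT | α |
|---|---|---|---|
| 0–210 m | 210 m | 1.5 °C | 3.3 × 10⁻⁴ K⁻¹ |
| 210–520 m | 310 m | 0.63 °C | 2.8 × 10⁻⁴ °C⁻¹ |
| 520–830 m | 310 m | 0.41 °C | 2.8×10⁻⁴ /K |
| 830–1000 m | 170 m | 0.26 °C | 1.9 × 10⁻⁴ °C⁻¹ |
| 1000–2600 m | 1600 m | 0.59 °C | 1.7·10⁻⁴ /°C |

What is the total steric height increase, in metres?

Δh ≈ 0.363 m

0–210 m: 210 × 3.3×10⁻⁴ × 1.5 = 0.10395 m
310 × 0.63 × 2.8×10⁻⁴ = 0.054684 m
Layer 3: 310 × 0.41 × 2.8×10⁻⁴ = 0.035588 m
830–1000 m: 170 × 0.26 × 1.9×10⁻⁴ = 0.008398 m
1000–2600 m: 1.7×10⁻⁴ × 1600 × 0.59 = 0.16048 m
Δh = 0.10395 + 0.054684 + 0.035588 + 0.008398 + 0.16048 = 0.36310 m ≈ 0.363 m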